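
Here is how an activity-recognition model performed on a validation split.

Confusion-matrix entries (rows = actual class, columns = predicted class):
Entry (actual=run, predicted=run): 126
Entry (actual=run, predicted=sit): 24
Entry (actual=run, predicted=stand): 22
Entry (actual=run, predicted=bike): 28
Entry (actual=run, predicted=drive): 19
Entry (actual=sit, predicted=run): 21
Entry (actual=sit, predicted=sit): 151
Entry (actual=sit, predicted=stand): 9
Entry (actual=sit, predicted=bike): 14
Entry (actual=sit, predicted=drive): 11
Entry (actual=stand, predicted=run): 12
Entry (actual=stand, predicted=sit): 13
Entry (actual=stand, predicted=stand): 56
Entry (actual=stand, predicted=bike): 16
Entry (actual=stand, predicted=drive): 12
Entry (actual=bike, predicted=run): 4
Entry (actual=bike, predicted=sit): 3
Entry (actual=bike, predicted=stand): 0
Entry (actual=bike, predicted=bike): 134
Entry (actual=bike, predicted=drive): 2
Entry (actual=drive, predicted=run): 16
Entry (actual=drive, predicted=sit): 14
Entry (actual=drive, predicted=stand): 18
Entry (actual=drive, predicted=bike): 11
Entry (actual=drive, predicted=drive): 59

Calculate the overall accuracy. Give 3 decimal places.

0.662

Accuracy = trace / total = (126+151+56+134+59=526) / 795 = 526/795 = 0.662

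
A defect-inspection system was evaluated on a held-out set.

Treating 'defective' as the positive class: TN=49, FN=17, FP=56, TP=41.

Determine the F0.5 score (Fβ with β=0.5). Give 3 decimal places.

Fβ = (1+β²)·TP / ((1+β²)·TP + β²·FN + FP), with β²=1/4
= 1.25·41 / (1.25·41 + 0.25·17 + 56) = 0.460

0.460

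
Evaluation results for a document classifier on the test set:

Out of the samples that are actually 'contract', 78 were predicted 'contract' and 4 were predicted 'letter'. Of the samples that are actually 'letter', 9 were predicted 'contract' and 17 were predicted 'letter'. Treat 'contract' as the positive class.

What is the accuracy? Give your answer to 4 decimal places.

0.8796

Accuracy = (TP+TN)/N = (78+17)/108 = 0.8796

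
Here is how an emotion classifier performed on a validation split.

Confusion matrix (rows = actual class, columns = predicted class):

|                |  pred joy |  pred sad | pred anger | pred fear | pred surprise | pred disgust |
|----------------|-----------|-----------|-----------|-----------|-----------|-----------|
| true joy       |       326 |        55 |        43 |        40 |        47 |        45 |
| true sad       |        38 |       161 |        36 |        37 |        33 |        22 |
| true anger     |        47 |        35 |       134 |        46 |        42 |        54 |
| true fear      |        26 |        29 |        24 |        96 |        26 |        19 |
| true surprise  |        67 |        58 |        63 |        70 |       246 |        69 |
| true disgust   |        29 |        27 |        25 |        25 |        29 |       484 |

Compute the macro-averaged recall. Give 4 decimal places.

0.5168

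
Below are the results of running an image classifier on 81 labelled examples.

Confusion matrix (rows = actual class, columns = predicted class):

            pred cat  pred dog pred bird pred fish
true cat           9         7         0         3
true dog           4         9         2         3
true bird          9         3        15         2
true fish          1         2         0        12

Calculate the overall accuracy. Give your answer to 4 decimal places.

0.5556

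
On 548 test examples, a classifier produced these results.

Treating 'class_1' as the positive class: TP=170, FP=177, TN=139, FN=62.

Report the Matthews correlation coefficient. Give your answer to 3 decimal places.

MCC = (TP·TN − FP·FN) / √((TP+FP)(TP+FN)(TN+FP)(TN+FN))
Numerator = 170·139 − 177·62 = 12656
Denominator = √(347·232·316·201) = √5113292064 = 71507.2868
MCC = 12656 / 71507.2868 = 0.177

0.177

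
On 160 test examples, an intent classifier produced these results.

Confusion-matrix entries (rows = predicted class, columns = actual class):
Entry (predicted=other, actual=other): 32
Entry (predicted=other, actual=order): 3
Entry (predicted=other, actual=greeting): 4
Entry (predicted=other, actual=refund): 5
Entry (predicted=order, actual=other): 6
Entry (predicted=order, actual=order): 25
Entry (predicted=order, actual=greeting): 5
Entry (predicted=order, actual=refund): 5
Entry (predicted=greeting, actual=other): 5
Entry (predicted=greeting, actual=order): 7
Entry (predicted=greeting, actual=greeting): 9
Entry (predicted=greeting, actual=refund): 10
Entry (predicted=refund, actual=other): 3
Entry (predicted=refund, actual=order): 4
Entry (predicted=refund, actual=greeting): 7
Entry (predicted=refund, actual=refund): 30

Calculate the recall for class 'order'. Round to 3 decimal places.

0.641

One-vs-rest for 'order': TP = diagonal; FP = other classes predicted 'order'; FN = 'order' predicted as other.
recall = TP/(TP+FN).
order: TP=25, FN=3+7+4=14 → 25/39 = 0.6410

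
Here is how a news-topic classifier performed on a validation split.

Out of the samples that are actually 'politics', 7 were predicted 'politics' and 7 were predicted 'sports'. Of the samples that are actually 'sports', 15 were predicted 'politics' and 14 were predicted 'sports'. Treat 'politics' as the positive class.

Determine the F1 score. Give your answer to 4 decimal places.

0.3889

Precision = TP/(TP+FP) = 7/22 = 0.3182
Recall = TP/(TP+FN) = 7/14 = 0.5000
F1 = 2·TP/(2·TP+FP+FN) = 14/36 = 0.3889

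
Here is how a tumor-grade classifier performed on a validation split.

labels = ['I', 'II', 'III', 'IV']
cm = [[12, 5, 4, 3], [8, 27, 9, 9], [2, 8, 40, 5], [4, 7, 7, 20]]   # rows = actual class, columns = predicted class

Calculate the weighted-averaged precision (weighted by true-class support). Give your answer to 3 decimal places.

0.581

Per-class precision (TP/(TP+FP)):
  I: TP=12, FP=8+2+4=14 → 12/26 = 0.4615
  II: TP=27, FP=5+8+7=20 → 27/47 = 0.5745
  III: TP=40, FP=4+9+7=20 → 40/60 = 0.6667
  IV: TP=20, FP=3+9+5=17 → 20/37 = 0.5405
Weighted-precision = Σ (supportᵢ/N)·precisionᵢ with N=170: (24/170)·0.4615 + (53/170)·0.5745 + (55/170)·0.6667 + (38/170)·0.5405 = 0.581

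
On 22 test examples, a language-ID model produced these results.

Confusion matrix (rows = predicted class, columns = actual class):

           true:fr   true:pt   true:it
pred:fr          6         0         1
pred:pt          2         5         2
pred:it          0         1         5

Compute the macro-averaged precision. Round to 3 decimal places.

0.749

Per-class precision (TP/(TP+FP)):
  fr: TP=6, FP=0+1=1 → 6/7 = 0.8571
  pt: TP=5, FP=2+2=4 → 5/9 = 0.5556
  it: TP=5, FP=0+1=1 → 5/6 = 0.8333
Macro-precision = mean = (0.8571 + 0.5556 + 0.8333) / 3 = 0.749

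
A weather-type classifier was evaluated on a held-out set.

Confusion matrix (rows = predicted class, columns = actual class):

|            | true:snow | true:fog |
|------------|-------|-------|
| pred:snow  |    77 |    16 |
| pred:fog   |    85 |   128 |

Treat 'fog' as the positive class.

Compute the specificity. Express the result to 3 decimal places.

0.475

Specificity = TN/(TN+FP) = 77/(77+85) = 0.475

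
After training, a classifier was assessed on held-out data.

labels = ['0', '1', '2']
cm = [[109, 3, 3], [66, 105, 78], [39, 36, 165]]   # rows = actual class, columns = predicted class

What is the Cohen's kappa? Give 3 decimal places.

0.446

Observed agreement pₒ = trace/N = 379/604 = 0.6275
Expected agreement pₑ = Σ (rowᵢ·colᵢ)/N² = (115·214 + 249·144 + 240·246)/604² = 0.3276
κ = (pₒ − pₑ)/(1 − pₑ) = (0.6275 − 0.3276)/(1 − 0.3276) = 0.446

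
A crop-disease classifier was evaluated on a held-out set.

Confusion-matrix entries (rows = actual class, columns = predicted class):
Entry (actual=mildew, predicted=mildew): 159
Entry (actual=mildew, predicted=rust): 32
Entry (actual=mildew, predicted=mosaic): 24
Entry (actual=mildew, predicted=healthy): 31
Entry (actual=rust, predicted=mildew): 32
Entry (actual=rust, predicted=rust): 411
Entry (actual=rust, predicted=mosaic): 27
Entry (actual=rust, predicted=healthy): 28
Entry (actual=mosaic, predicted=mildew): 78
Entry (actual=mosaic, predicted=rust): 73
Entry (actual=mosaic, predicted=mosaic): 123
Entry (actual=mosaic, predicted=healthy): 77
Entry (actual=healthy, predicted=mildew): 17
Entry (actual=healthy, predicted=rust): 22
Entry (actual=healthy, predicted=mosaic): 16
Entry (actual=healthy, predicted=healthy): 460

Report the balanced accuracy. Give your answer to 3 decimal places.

0.679

Balanced accuracy = mean of per-class recall.
  mildew: recall = 159/246 = 0.6463
  rust: recall = 411/498 = 0.8253
  mosaic: recall = 123/351 = 0.3504
  healthy: recall = 460/515 = 0.8932
Mean = (0.6463 + 0.8253 + 0.3504 + 0.8932) / 4 = 0.679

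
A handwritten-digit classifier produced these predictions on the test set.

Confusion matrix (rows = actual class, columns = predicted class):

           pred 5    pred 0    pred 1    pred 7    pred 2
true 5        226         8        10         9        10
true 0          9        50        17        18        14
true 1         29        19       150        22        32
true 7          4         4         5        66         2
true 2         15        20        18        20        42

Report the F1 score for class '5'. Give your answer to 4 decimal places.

One-vs-rest for '5': TP = diagonal; FP = other classes predicted '5'; FN = '5' predicted as other.
F1 score = 2·TP/(2·TP+FP+FN).
5: TP=226, FP=9+29+4+15=57, FN=8+10+9+10=37 → 452/546 = 0.82784

0.8278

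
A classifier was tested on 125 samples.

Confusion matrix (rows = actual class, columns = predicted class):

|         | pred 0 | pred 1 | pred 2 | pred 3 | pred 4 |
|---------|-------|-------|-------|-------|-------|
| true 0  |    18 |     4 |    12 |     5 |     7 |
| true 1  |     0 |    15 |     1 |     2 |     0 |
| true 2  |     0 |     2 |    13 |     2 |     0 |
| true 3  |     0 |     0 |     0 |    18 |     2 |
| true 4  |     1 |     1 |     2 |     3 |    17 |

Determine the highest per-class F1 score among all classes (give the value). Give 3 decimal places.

0.750

Per-class F1 score (2·TP/(2·TP+FP+FN)):
  0: TP=18, FP=0+0+0+1=1, FN=4+12+5+7=28 → 36/65 = 0.5538
  1: TP=15, FP=4+2+0+1=7, FN=0+1+2+0=3 → 30/40 = 0.7500
  2: TP=13, FP=12+1+0+2=15, FN=0+2+2+0=4 → 26/45 = 0.5778
  3: TP=18, FP=5+2+2+3=12, FN=0+0+0+2=2 → 36/50 = 0.7200
  4: TP=17, FP=7+0+0+2=9, FN=1+1+2+3=7 → 34/50 = 0.6800
Highest is class '1' with F1 score = 0.750.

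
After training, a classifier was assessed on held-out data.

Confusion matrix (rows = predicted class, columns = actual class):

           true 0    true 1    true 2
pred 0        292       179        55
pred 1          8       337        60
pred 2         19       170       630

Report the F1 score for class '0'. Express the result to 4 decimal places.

Treat '0' as positive and all other classes as negative.
F1 score = 2·TP/(2·TP+FP+FN).
0: TP=292, FP=179+55=234, FN=8+19=27 → 584/845 = 0.69112

0.6911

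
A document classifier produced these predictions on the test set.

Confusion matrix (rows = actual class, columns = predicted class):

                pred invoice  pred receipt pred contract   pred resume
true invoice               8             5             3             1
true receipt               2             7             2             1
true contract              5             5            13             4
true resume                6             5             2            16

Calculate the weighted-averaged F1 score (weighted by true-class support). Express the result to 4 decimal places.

Per-class F1 score (2·TP/(2·TP+FP+FN)):
  invoice: TP=8, FP=2+5+6=13, FN=5+3+1=9 → 16/38 = 0.42105
  receipt: TP=7, FP=5+5+5=15, FN=2+2+1=5 → 14/34 = 0.41176
  contract: TP=13, FP=3+2+2=7, FN=5+5+4=14 → 26/47 = 0.55319
  resume: TP=16, FP=1+1+4=6, FN=6+5+2=13 → 32/51 = 0.62745
Weighted-F1 score = Σ (supportᵢ/N)·F1 scoreᵢ with N=85: (17/85)·0.42105 + (12/85)·0.41176 + (27/85)·0.55319 + (29/85)·0.62745 = 0.5321

0.5321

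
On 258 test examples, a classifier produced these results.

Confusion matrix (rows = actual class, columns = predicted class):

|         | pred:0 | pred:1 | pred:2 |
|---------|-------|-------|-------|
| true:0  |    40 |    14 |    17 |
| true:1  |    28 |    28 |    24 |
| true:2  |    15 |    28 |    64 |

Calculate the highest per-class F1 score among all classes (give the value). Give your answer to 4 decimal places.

0.6038

Per-class F1 score (2·TP/(2·TP+FP+FN)):
  0: TP=40, FP=28+15=43, FN=14+17=31 → 80/154 = 0.51948
  1: TP=28, FP=14+28=42, FN=28+24=52 → 56/150 = 0.37333
  2: TP=64, FP=17+24=41, FN=15+28=43 → 128/212 = 0.60377
Highest is class '2' with F1 score = 0.6038.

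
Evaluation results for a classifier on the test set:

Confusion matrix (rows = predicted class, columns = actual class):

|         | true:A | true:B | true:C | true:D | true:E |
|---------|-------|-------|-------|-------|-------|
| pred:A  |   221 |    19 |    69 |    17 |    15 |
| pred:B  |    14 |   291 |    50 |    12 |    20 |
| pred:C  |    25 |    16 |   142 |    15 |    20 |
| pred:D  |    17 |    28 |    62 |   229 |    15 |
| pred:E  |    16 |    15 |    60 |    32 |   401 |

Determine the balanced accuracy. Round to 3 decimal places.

0.703

Balanced accuracy = mean of per-class recall.
  A: recall = 221/293 = 0.7543
  B: recall = 291/369 = 0.7886
  C: recall = 142/383 = 0.3708
  D: recall = 229/305 = 0.7508
  E: recall = 401/471 = 0.8514
Mean = (0.7543 + 0.7886 + 0.3708 + 0.7508 + 0.8514) / 5 = 0.703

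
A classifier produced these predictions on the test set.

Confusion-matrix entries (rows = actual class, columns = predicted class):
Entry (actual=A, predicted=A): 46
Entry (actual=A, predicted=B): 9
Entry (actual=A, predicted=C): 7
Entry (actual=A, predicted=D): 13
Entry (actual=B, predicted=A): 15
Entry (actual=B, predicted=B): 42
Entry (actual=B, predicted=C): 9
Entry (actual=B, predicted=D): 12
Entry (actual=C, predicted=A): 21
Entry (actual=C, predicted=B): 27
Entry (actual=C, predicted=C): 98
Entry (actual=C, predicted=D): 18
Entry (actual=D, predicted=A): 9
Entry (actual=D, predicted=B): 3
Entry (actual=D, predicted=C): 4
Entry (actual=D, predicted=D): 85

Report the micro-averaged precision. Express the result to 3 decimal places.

Micro-averaging pools counts across classes: ΣTP=271, ΣFP=147, ΣFN=147.
Micro-precision = TP/(TP+FP) on pooled counts = 0.648 (equals overall accuracy in single-label multiclass).

0.648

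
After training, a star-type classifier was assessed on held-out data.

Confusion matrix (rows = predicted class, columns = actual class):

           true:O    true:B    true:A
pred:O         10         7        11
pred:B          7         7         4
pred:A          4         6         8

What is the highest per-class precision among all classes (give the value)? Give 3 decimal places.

Per-class precision (TP/(TP+FP)):
  O: TP=10, FP=7+11=18 → 10/28 = 0.3571
  B: TP=7, FP=7+4=11 → 7/18 = 0.3889
  A: TP=8, FP=4+6=10 → 8/18 = 0.4444
Highest is class 'A' with precision = 0.444.

0.444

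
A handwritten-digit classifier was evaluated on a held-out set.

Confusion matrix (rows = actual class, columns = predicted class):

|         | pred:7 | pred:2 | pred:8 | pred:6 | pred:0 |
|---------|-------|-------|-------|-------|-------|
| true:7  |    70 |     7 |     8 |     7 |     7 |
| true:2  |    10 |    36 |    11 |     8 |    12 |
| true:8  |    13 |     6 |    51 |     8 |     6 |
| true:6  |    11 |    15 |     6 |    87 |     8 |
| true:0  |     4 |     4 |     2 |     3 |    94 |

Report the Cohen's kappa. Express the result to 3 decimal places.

0.602

Observed agreement pₒ = trace/N = 338/494 = 0.6842
Expected agreement pₑ = Σ (rowᵢ·colᵢ)/N² = (99·108 + 77·68 + 84·78 + 127·113 + 107·127)/494² = 0.2066
κ = (pₒ − pₑ)/(1 − pₑ) = (0.6842 − 0.2066)/(1 − 0.2066) = 0.602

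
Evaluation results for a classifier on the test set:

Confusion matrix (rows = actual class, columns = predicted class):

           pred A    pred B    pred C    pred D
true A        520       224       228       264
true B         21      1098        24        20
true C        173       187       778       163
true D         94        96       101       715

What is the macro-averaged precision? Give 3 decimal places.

Per-class precision (TP/(TP+FP)):
  A: TP=520, FP=21+173+94=288 → 520/808 = 0.6436
  B: TP=1098, FP=224+187+96=507 → 1098/1605 = 0.6841
  C: TP=778, FP=228+24+101=353 → 778/1131 = 0.6879
  D: TP=715, FP=264+20+163=447 → 715/1162 = 0.6153
Macro-precision = mean = (0.6436 + 0.6841 + 0.6879 + 0.6153) / 4 = 0.658

0.658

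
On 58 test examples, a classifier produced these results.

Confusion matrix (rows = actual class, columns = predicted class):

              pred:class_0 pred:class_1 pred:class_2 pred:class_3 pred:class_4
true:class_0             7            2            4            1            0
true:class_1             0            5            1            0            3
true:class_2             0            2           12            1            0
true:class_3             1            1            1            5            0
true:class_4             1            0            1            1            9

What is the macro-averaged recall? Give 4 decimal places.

0.6461

Per-class recall (TP/(TP+FN)):
  class_0: TP=7, FN=2+4+1+0=7 → 7/14 = 0.50000
  class_1: TP=5, FN=0+1+0+3=4 → 5/9 = 0.55556
  class_2: TP=12, FN=0+2+1+0=3 → 12/15 = 0.80000
  class_3: TP=5, FN=1+1+1+0=3 → 5/8 = 0.62500
  class_4: TP=9, FN=1+0+1+1=3 → 9/12 = 0.75000
Macro-recall = mean = (0.50000 + 0.55556 + 0.80000 + 0.62500 + 0.75000) / 5 = 0.6461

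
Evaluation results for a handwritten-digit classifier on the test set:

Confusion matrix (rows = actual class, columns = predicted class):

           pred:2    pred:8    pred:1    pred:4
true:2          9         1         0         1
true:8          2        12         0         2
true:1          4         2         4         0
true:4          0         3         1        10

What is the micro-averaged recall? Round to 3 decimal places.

Micro-averaging pools counts across classes: ΣTP=35, ΣFP=16, ΣFN=16.
Micro-recall = TP/(TP+FN) on pooled counts = 0.686 (equals overall accuracy in single-label multiclass).

0.686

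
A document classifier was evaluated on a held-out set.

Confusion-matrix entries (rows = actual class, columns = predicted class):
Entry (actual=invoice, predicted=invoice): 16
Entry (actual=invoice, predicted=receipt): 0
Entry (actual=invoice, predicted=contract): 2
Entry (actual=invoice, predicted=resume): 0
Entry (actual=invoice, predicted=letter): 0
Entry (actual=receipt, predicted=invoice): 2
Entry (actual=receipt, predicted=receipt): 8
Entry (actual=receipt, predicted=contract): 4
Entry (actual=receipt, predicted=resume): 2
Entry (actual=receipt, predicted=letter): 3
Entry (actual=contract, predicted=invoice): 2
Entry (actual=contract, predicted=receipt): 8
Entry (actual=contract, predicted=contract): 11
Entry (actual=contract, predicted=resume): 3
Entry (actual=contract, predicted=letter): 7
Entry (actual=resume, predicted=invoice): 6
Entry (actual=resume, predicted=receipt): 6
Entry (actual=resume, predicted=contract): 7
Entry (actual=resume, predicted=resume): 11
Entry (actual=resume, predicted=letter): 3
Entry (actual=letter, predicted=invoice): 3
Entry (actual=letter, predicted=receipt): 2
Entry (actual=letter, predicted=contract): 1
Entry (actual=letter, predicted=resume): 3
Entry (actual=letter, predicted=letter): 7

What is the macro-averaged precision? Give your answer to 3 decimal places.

Per-class precision (TP/(TP+FP)):
  invoice: TP=16, FP=2+2+6+3=13 → 16/29 = 0.5517
  receipt: TP=8, FP=0+8+6+2=16 → 8/24 = 0.3333
  contract: TP=11, FP=2+4+7+1=14 → 11/25 = 0.4400
  resume: TP=11, FP=0+2+3+3=8 → 11/19 = 0.5789
  letter: TP=7, FP=0+3+7+3=13 → 7/20 = 0.3500
Macro-precision = mean = (0.5517 + 0.3333 + 0.4400 + 0.5789 + 0.3500) / 5 = 0.451

0.451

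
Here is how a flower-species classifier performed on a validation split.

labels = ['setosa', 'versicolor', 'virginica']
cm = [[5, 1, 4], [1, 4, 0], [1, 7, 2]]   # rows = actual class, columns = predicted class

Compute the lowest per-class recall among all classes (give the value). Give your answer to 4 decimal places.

Per-class recall (TP/(TP+FN)):
  setosa: TP=5, FN=1+4=5 → 5/10 = 0.50000
  versicolor: TP=4, FN=1+0=1 → 4/5 = 0.80000
  virginica: TP=2, FN=1+7=8 → 2/10 = 0.20000
Lowest is class 'virginica' with recall = 0.2000.

0.2000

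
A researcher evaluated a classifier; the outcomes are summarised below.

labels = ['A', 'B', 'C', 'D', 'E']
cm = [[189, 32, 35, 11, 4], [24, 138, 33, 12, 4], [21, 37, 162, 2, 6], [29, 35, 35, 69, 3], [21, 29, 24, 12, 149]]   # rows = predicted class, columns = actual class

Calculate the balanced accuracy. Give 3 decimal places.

0.657

Balanced accuracy = mean of per-class recall.
  A: recall = 189/284 = 0.6655
  B: recall = 138/271 = 0.5092
  C: recall = 162/289 = 0.5606
  D: recall = 69/106 = 0.6509
  E: recall = 149/166 = 0.8976
Mean = (0.6655 + 0.5092 + 0.5606 + 0.6509 + 0.8976) / 5 = 0.657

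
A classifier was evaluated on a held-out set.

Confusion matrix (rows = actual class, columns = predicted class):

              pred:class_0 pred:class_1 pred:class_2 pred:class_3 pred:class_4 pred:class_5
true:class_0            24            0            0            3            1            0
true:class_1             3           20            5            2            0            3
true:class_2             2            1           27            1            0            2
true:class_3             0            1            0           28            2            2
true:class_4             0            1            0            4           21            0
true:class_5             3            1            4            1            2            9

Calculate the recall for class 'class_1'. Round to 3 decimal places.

0.606

Take TP from the diagonal, FP from the rest of the 'class_1' prediction marginal, FN from the rest of the 'class_1' actual marginal.
recall = TP/(TP+FN).
class_1: TP=20, FN=3+5+2+0+3=13 → 20/33 = 0.6061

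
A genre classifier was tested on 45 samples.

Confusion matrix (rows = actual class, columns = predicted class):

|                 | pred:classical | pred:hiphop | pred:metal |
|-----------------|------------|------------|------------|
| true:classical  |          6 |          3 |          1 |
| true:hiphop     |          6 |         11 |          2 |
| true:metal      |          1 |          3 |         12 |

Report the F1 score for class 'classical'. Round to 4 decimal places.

0.5217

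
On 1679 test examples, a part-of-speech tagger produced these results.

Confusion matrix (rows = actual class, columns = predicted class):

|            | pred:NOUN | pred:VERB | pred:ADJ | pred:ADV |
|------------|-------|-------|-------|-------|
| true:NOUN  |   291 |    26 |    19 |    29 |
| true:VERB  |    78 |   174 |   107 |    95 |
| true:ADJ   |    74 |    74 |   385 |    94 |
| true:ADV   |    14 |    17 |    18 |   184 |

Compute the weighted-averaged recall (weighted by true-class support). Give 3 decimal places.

Per-class recall (TP/(TP+FN)):
  NOUN: TP=291, FN=26+19+29=74 → 291/365 = 0.7973
  VERB: TP=174, FN=78+107+95=280 → 174/454 = 0.3833
  ADJ: TP=385, FN=74+74+94=242 → 385/627 = 0.6140
  ADV: TP=184, FN=14+17+18=49 → 184/233 = 0.7897
Weighted-recall = Σ (supportᵢ/N)·recallᵢ with N=1679: (365/1679)·0.7973 + (454/1679)·0.3833 + (627/1679)·0.6140 + (233/1679)·0.7897 = 0.616

0.616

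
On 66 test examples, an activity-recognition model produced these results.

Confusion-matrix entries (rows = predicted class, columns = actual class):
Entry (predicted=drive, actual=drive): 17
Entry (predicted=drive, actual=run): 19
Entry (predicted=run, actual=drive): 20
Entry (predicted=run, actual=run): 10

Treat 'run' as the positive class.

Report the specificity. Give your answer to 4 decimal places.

0.4595

Specificity = TN/(TN+FP) = 17/(17+20) = 0.4595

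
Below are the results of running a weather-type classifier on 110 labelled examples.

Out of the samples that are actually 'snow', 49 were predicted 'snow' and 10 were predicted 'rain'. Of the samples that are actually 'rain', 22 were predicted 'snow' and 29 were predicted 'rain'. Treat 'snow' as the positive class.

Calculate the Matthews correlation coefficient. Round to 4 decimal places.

MCC = (TP·TN − FP·FN) / √((TP+FP)(TP+FN)(TN+FP)(TN+FN))
Numerator = 49·29 − 22·10 = 1201
Denominator = √(71·59·51·39) = √8331921 = 2886.5067
MCC = 1201 / 2886.5067 = 0.4161

0.4161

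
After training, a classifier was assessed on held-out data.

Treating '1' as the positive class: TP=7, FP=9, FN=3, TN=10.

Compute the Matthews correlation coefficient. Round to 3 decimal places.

0.216

MCC = (TP·TN − FP·FN) / √((TP+FP)(TP+FN)(TN+FP)(TN+FN))
Numerator = 7·10 − 9·3 = 43
Denominator = √(16·10·19·13) = √39520 = 198.7964
MCC = 43 / 198.7964 = 0.216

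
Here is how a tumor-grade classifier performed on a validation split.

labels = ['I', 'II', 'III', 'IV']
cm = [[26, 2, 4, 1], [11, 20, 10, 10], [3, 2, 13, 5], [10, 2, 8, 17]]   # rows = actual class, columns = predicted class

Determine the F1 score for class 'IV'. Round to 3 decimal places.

0.486

Treat 'IV' as positive and all other classes as negative.
F1 score = 2·TP/(2·TP+FP+FN).
IV: TP=17, FP=1+10+5=16, FN=10+2+8=20 → 34/70 = 0.4857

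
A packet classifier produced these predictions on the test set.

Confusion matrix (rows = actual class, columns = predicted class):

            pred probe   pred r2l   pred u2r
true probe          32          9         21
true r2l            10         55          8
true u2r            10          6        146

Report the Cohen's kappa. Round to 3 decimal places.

Observed agreement pₒ = trace/N = 233/297 = 0.7845
Expected agreement pₑ = Σ (rowᵢ·colᵢ)/N² = (62·52 + 73·70 + 162·175)/297² = 0.4159
κ = (pₒ − pₑ)/(1 − pₑ) = (0.7845 − 0.4159)/(1 − 0.4159) = 0.631

0.631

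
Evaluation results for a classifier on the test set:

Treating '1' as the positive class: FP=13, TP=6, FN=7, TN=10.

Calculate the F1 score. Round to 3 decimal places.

0.375

Precision = TP/(TP+FP) = 6/19 = 0.3158
Recall = TP/(TP+FN) = 6/13 = 0.4615
F1 = 2·TP/(2·TP+FP+FN) = 12/32 = 0.375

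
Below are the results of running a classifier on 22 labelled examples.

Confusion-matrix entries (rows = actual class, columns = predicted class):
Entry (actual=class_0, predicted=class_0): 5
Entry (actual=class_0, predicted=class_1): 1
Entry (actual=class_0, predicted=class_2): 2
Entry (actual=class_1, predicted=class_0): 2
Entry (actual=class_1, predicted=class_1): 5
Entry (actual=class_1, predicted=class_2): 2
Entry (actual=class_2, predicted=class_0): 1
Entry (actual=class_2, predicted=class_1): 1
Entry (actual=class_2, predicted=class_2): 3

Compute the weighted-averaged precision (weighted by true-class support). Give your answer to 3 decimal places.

0.617

Per-class precision (TP/(TP+FP)):
  class_0: TP=5, FP=2+1=3 → 5/8 = 0.6250
  class_1: TP=5, FP=1+1=2 → 5/7 = 0.7143
  class_2: TP=3, FP=2+2=4 → 3/7 = 0.4286
Weighted-precision = Σ (supportᵢ/N)·precisionᵢ with N=22: (8/22)·0.6250 + (9/22)·0.7143 + (5/22)·0.4286 = 0.617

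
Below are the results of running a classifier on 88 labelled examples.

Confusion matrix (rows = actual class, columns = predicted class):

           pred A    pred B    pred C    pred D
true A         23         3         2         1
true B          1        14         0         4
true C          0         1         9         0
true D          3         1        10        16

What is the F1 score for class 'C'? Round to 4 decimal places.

One-vs-rest for 'C': TP = diagonal; FP = other classes predicted 'C'; FN = 'C' predicted as other.
F1 score = 2·TP/(2·TP+FP+FN).
C: TP=9, FP=2+0+10=12, FN=0+1+0=1 → 18/31 = 0.58065

0.5806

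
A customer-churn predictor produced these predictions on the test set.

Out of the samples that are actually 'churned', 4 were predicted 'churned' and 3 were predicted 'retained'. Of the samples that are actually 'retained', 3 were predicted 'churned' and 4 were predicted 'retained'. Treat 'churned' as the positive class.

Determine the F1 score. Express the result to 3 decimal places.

Precision = TP/(TP+FP) = 4/7 = 0.5714
Recall = TP/(TP+FN) = 4/7 = 0.5714
F1 = 2·TP/(2·TP+FP+FN) = 8/14 = 0.571

0.571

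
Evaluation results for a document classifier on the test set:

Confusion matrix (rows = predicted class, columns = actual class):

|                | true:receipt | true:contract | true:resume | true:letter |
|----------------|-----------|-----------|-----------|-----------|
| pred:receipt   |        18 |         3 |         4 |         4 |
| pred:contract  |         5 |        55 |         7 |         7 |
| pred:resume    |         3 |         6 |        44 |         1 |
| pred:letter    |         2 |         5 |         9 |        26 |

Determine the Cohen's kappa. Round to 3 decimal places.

0.611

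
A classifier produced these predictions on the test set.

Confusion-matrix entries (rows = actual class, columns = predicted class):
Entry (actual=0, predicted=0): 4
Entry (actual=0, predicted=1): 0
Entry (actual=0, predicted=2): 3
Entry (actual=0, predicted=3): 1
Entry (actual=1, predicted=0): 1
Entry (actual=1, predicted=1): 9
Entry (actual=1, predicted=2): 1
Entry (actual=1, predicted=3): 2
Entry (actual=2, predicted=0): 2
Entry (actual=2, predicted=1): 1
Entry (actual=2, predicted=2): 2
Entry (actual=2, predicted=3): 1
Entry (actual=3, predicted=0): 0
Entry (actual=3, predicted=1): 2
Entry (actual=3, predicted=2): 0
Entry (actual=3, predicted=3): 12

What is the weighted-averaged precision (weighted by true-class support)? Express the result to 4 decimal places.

Per-class precision (TP/(TP+FP)):
  0: TP=4, FP=1+2+0=3 → 4/7 = 0.57143
  1: TP=9, FP=0+1+2=3 → 9/12 = 0.75000
  2: TP=2, FP=3+1+0=4 → 2/6 = 0.33333
  3: TP=12, FP=1+2+1=4 → 12/16 = 0.75000
Weighted-precision = Σ (supportᵢ/N)·precisionᵢ with N=41: (8/41)·0.57143 + (13/41)·0.75000 + (6/41)·0.33333 + (14/41)·0.75000 = 0.6542

0.6542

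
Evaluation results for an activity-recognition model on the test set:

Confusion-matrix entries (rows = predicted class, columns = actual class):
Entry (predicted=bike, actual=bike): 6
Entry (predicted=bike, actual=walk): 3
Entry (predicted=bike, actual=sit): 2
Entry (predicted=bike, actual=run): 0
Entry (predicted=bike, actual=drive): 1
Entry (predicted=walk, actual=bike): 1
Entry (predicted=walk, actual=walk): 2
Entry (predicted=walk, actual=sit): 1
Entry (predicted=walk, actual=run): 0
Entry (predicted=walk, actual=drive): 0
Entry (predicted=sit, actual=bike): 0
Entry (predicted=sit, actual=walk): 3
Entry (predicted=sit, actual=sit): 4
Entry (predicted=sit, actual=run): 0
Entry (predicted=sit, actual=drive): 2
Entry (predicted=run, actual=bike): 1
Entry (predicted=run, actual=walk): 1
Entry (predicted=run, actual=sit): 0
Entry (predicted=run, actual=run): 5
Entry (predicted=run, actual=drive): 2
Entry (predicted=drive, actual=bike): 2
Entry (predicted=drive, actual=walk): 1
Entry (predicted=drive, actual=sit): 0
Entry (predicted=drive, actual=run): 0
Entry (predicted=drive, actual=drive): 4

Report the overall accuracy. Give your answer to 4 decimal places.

Accuracy = trace / total = (6+2+4+5+4=21) / 41 = 21/41 = 0.5122

0.5122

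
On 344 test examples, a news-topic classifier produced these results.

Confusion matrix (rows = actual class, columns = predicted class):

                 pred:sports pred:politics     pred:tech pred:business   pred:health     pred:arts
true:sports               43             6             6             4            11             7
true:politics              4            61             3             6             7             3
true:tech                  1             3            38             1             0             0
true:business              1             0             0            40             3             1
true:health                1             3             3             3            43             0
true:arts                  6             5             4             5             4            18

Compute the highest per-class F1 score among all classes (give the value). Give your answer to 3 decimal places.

0.784

Per-class F1 score (2·TP/(2·TP+FP+FN)):
  sports: TP=43, FP=4+1+1+1+6=13, FN=6+6+4+11+7=34 → 86/133 = 0.6466
  politics: TP=61, FP=6+3+0+3+5=17, FN=4+3+6+7+3=23 → 122/162 = 0.7531
  tech: TP=38, FP=6+3+0+3+4=16, FN=1+3+1+0+0=5 → 76/97 = 0.7835
  business: TP=40, FP=4+6+1+3+5=19, FN=1+0+0+3+1=5 → 80/104 = 0.7692
  health: TP=43, FP=11+7+0+3+4=25, FN=1+3+3+3+0=10 → 86/121 = 0.7107
  arts: TP=18, FP=7+3+0+1+0=11, FN=6+5+4+5+4=24 → 36/71 = 0.5070
Highest is class 'tech' with F1 score = 0.784.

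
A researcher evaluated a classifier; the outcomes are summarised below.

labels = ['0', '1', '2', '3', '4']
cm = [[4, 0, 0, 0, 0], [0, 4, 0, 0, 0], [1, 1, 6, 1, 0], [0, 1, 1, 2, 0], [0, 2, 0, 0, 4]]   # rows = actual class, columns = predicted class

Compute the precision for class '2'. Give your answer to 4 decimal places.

0.8571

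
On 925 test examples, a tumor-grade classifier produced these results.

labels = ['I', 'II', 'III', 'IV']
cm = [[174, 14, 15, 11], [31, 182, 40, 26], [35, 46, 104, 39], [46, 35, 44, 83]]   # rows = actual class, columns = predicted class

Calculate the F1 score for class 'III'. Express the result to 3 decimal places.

One-vs-rest for 'III': TP = diagonal; FP = other classes predicted 'III'; FN = 'III' predicted as other.
F1 score = 2·TP/(2·TP+FP+FN).
III: TP=104, FP=15+40+44=99, FN=35+46+39=120 → 208/427 = 0.4871

0.487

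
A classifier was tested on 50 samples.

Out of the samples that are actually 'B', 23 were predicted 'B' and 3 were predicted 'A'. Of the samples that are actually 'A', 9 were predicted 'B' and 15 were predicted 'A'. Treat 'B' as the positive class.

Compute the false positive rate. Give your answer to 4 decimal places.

0.3750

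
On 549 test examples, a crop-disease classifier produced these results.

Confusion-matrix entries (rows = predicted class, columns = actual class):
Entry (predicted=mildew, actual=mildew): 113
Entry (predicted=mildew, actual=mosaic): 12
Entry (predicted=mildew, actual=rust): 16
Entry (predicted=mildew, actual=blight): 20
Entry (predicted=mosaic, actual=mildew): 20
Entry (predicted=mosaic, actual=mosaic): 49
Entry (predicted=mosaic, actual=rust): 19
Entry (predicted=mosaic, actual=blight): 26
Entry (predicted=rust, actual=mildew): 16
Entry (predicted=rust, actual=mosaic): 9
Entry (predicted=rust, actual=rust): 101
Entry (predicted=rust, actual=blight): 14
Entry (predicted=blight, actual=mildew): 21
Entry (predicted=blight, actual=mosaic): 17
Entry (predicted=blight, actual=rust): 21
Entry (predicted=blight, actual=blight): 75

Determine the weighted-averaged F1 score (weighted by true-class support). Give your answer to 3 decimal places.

Per-class F1 score (2·TP/(2·TP+FP+FN)):
  mildew: TP=113, FP=12+16+20=48, FN=20+16+21=57 → 226/331 = 0.6828
  mosaic: TP=49, FP=20+19+26=65, FN=12+9+17=38 → 98/201 = 0.4876
  rust: TP=101, FP=16+9+14=39, FN=16+19+21=56 → 202/297 = 0.6801
  blight: TP=75, FP=21+17+21=59, FN=20+26+14=60 → 150/269 = 0.5576
Weighted-F1 score = Σ (supportᵢ/N)·F1 scoreᵢ with N=549: (170/549)·0.6828 + (87/549)·0.4876 + (157/549)·0.6801 + (135/549)·0.5576 = 0.620

0.620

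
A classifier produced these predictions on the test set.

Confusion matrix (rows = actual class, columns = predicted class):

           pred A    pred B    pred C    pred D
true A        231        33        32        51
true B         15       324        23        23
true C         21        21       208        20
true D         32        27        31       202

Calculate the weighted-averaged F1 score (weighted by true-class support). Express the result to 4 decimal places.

0.7448

Per-class F1 score (2·TP/(2·TP+FP+FN)):
  A: TP=231, FP=15+21+32=68, FN=33+32+51=116 → 462/646 = 0.71517
  B: TP=324, FP=33+21+27=81, FN=15+23+23=61 → 648/790 = 0.82025
  C: TP=208, FP=32+23+31=86, FN=21+21+20=62 → 416/564 = 0.73759
  D: TP=202, FP=51+23+20=94, FN=32+27+31=90 → 404/588 = 0.68707
Weighted-F1 score = Σ (supportᵢ/N)·F1 scoreᵢ with N=1294: (347/1294)·0.71517 + (385/1294)·0.82025 + (270/1294)·0.73759 + (292/1294)·0.68707 = 0.7448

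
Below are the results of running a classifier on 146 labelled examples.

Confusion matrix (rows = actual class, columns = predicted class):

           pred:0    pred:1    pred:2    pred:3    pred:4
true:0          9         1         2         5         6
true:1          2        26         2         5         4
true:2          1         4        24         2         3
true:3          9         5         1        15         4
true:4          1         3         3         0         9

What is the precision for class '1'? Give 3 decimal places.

0.667

precision = TP/(TP+FP).
1: TP=26, FP=1+4+5+3=13 → 26/39 = 0.6667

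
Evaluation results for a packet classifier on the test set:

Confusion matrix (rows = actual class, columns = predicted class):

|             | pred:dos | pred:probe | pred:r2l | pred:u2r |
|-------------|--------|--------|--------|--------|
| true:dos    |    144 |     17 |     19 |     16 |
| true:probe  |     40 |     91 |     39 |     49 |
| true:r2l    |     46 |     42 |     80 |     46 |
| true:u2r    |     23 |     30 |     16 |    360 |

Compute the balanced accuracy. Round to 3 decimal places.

Balanced accuracy = mean of per-class recall.
  dos: recall = 144/196 = 0.7347
  probe: recall = 91/219 = 0.4155
  r2l: recall = 80/214 = 0.3738
  u2r: recall = 360/429 = 0.8392
Mean = (0.7347 + 0.4155 + 0.3738 + 0.8392) / 4 = 0.591

0.591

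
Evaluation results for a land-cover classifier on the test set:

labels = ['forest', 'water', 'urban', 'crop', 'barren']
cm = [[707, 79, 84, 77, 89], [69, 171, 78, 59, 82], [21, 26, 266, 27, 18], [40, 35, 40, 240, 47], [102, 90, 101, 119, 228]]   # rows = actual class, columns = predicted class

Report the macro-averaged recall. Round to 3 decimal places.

0.550

Per-class recall (TP/(TP+FN)):
  forest: TP=707, FN=79+84+77+89=329 → 707/1036 = 0.6824
  water: TP=171, FN=69+78+59+82=288 → 171/459 = 0.3725
  urban: TP=266, FN=21+26+27+18=92 → 266/358 = 0.7430
  crop: TP=240, FN=40+35+40+47=162 → 240/402 = 0.5970
  barren: TP=228, FN=102+90+101+119=412 → 228/640 = 0.3563
Macro-recall = mean = (0.6824 + 0.3725 + 0.7430 + 0.5970 + 0.3563) / 5 = 0.550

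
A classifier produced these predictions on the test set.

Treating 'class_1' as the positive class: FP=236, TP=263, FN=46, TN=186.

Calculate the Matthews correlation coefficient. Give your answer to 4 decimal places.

MCC = (TP·TN − FP·FN) / √((TP+FP)(TP+FN)(TN+FP)(TN+FN))
Numerator = 263·186 − 236·46 = 38062
Denominator = √(499·309·422·232) = √15095915664 = 122865.4372
MCC = 38062 / 122865.4372 = 0.3098

0.3098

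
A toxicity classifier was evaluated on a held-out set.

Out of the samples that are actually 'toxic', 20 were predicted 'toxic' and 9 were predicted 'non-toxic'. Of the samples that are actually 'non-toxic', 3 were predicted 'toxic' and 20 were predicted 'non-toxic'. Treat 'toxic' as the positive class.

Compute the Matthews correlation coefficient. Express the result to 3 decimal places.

MCC = (TP·TN − FP·FN) / √((TP+FP)(TP+FN)(TN+FP)(TN+FN))
Numerator = 20·20 − 3·9 = 373
Denominator = √(23·29·23·29) = √444889 = 667.0000
MCC = 373 / 667.0000 = 0.559

0.559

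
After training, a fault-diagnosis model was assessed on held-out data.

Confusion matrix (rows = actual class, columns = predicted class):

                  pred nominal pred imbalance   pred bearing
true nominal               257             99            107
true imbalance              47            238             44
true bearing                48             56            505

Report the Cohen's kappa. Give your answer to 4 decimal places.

Observed agreement pₒ = trace/N = 1000/1401 = 0.71378
Expected agreement pₑ = Σ (rowᵢ·colᵢ)/N² = (463·352 + 329·393 + 609·656)/1401² = 0.35244
κ = (pₒ − pₑ)/(1 − pₑ) = (0.71378 − 0.35244)/(1 − 0.35244) = 0.5580

0.5580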